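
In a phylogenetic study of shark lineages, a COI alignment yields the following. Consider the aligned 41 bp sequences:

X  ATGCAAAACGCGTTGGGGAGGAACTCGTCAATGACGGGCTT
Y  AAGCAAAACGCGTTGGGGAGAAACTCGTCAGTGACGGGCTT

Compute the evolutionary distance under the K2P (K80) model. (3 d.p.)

Of 41 sites, 2 differences are transitions and 1 are transversions, so P = 2/41 ≈ 0.04878 and Q = 1/41 ≈ 0.02439.
Under the Kimura two-parameter model, d = −½ ln(1 − 2P − Q) − ¼ ln(1 − 2Q).
1 − 2P − Q = 0.87805, giving −½ ln(0.87805) = 0.065026.
1 − 2Q = 0.95122, giving −¼ ln(0.95122) = 0.012502.
d = 0.065026 + 0.012502 = 0.077528.

0.078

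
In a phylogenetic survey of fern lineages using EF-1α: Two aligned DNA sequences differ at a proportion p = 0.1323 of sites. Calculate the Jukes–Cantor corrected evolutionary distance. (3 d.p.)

d = −(3/4) ln(1 − 4p/3) = −0.75 ln(1 − 0.1764) = −0.75 ln(0.8236)
  = −0.75 × (-0.194070) = 0.145553 substitutions/site.

0.146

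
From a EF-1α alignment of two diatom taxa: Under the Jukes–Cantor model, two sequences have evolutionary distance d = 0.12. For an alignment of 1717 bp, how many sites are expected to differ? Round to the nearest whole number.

190

Invert JC69: p = (3/4)(1 − e^(−4d/3)) = 0.75 × (1 − e^(-0.16)) = 0.75 × (1 − 0.852144) = 0.110892.
Expected differing sites = pL ≈ 0.110892 × 1717 = 190.401564 ≈ 190.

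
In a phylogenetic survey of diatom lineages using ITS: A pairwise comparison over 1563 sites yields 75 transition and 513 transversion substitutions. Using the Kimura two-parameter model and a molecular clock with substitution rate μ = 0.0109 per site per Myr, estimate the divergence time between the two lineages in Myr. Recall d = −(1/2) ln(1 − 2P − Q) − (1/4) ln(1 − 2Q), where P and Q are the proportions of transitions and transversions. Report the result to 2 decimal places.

P = 75/1563 ≈ 0.047985 and Q = 513/1563 ≈ 0.328215.
Under the Kimura two-parameter model, d = −½ ln(1 − 2P − Q) − ¼ ln(1 − 2Q).
1 − 2P − Q = 0.575815, giving −½ ln(0.575815) = 0.275984.
1 − 2Q = 0.34357, giving −¼ ln(0.34357) = 0.267091.
d = 0.275984 + 0.267091 = 0.543075.
Under a molecular clock d = 2μt, so t = d/(2μ) = 0.543075 / (2 × 0.0109) = 24.91 Myr.

24.91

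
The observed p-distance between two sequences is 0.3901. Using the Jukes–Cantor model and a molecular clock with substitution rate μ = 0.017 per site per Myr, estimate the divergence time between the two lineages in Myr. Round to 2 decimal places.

d = −(3/4) ln(1 − 4p/3) = −0.75 ln(1 − 0.520133) = −0.75 ln(0.479867)
  = −0.75 × (-0.734246) = 0.550685 substitutions/site.
Under a molecular clock d = 2μt, so t = d/(2μ) = 0.550685 / (2 × 0.017) = 16.20 Myr.

16.20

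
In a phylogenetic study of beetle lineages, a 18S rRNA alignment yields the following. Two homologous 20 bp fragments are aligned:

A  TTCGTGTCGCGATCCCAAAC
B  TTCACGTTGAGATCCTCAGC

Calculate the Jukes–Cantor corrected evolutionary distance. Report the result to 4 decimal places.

The sequences differ at 7 of 20 sites (4, 5, 8, 10, 16, 17, 19), so p = 7/20 = 0.35.
d = −(3/4) ln(1 − 4p/3) = −0.75 ln(1 − 0.466667) = −0.75 ln(0.533333)
  = −0.75 × (-0.628609) = 0.471457 substitutions/site.

0.4715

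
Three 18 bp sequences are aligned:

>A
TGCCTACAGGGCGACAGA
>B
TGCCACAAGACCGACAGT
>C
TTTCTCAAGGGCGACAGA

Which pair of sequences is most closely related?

A–B: 6/18 differ, p = 0.333, d = 0.441.
A–C: 4/18 differ, p = 0.222, d = 0.264.
B–C: 6/18 differ, p = 0.333, d = 0.441.
The smallest distance is between A and C.

A and C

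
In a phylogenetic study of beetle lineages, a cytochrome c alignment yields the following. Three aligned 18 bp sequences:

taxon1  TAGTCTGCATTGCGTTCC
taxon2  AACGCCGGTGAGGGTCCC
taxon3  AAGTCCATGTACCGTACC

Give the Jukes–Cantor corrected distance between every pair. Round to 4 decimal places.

d(taxon1,taxon2) = 1.0124, d(taxon1,taxon3) = 0.6735, d(taxon2,taxon3) = 0.8240

taxon1–taxon2: 10/18 sites differ → p ≈ 0.555556, d = −0.75 ln(1 − 0.740741) = 1.012446 ≈ 1.0124.
taxon1–taxon3: 8/18 sites differ → p ≈ 0.444444, d = −0.75 ln(1 − 0.592592) = 0.673455 ≈ 0.6735.
taxon2–taxon3: 9/18 sites differ → p = 0.5, d = −0.75 ln(1 − 0.666667) = 0.823960 ≈ 0.8240.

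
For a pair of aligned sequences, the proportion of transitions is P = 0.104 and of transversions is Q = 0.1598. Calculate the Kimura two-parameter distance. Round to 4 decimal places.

Under the Kimura two-parameter model, d = −½ ln(1 − 2P − Q) − ¼ ln(1 − 2Q).
1 − 2P − Q = 0.6322, giving −½ ln(0.6322) = 0.229275.
1 − 2Q = 0.6804, giving −¼ ln(0.6804) = 0.096269.
d = 0.229275 + 0.096269 = 0.325544.

0.3255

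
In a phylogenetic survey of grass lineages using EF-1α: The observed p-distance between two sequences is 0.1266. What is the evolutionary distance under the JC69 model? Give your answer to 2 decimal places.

d = −(3/4) ln(1 − 4p/3) = −0.75 ln(1 − 0.1688) = −0.75 ln(0.8312)
  = −0.75 × (-0.184885) = 0.138664 substitutions/site.

0.14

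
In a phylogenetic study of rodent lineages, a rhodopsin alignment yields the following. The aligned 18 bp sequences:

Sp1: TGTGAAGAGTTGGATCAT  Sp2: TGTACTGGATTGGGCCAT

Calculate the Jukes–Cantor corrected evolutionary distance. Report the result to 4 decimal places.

The sequences differ at 7 of 18 sites (4, 5, 6, 8, 9, 14, 15), so p = 7/18 ≈ 0.388889.
d = −(3/4) ln(1 − 4p/3) = −0.75 ln(1 − 0.518519) = −0.75 ln(0.481481)
  = −0.75 × (-0.730889) = 0.548167 substitutions/site.

0.5482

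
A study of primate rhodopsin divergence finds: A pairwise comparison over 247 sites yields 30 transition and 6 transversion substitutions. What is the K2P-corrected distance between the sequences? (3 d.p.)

0.168

P = 30/247 ≈ 0.121457 and Q = 6/247 ≈ 0.024291.
Under the Kimura two-parameter model, d = −½ ln(1 − 2P − Q) − ¼ ln(1 − 2Q).
1 − 2P − Q = 0.732795, giving −½ ln(0.732795) = 0.155445.
1 − 2Q = 0.951418, giving −¼ ln(0.951418) = 0.012450.
d = 0.155445 + 0.012450 = 0.167895.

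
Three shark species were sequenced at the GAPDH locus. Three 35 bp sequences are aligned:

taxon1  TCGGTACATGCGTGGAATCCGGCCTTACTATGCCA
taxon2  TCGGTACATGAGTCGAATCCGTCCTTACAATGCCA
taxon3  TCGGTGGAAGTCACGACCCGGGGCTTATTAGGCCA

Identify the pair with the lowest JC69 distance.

taxon1–taxon2: 4/35 differ, p = 0.114, d = 0.124.
taxon1–taxon3: 13/35 differ, p = 0.371, d = 0.513.
taxon2–taxon3: 14/35 differ, p = 0.400, d = 0.572.
The smallest distance is between taxon1 and taxon2.

taxon1 and taxon2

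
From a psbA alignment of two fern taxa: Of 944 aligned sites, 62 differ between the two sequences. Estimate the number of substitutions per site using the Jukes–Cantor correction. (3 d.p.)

0.069

p = 62/944 ≈ 0.065678.
d = −(3/4) ln(1 − 4p/3) = −0.75 ln(1 − 0.087571) = −0.75 ln(0.912429)
  = −0.75 × (-0.091645) = 0.068734 substitutions/site.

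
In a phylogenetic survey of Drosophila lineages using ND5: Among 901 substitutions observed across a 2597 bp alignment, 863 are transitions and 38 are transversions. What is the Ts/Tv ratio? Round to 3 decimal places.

22.711

R = 863/38 = 22.710526… ≈ 22.711 (to 3 d.p.).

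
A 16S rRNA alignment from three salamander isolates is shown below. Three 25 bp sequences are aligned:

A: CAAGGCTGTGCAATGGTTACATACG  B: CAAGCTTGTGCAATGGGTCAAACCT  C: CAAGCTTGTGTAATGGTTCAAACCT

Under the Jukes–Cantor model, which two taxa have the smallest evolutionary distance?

B and C

A–B: 8/25 differ, p = 0.320, d = 0.417.
A–C: 8/25 differ, p = 0.320, d = 0.417.
B–C: 2/25 differ, p = 0.080, d = 0.085.
The smallest distance is between B and C.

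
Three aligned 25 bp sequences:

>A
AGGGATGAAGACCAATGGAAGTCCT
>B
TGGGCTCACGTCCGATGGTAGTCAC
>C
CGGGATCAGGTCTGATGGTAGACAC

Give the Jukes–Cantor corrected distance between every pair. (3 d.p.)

A–B: 9/25 sites differ → p = 0.36, d = −0.75 ln(1 − 0.48) = 0.490445 ≈ 0.490.
A–C: 10/25 sites differ → p = 0.4, d = −0.75 ln(1 − 0.533333) = 0.571605 ≈ 0.572.
B–C: 5/25 sites differ → p = 0.2, d = −0.75 ln(1 − 0.266667) = 0.232617 ≈ 0.233.

d(A,B) = 0.490, d(A,C) = 0.572, d(B,C) = 0.233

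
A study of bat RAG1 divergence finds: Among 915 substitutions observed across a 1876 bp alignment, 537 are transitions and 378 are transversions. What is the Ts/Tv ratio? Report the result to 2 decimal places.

1.42

R = 537/378 = 1.420634… ≈ 1.42 (to 2 d.p.).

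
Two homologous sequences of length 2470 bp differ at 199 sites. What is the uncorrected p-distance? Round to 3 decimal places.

p = 199/2470 = 0.080566… ≈ 0.081 (to 3 d.p.).

0.081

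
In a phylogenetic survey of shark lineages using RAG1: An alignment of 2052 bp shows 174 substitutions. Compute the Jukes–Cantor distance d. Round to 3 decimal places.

p = 174/2052 ≈ 0.084795.
d = −(3/4) ln(1 − 4p/3) = −0.75 ln(1 − 0.11306) = −0.75 ln(0.88694)
  = −0.75 × (-0.119978) = 0.089984 substitutions/site.

0.090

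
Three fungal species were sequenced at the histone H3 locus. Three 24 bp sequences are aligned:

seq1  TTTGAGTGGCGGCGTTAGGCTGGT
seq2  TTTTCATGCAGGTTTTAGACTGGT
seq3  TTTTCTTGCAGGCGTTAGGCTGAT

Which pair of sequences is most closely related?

seq2 and seq3

seq1–seq2: 8/24 differ, p = 0.333, d = 0.441.
seq1–seq3: 6/24 differ, p = 0.250, d = 0.304.
seq2–seq3: 5/24 differ, p = 0.208, d = 0.244.
The smallest distance is between seq2 and seq3.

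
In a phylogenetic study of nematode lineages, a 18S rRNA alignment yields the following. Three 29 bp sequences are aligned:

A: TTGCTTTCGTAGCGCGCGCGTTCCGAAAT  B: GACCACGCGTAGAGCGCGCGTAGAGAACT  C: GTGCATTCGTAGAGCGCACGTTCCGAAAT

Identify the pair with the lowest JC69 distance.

A–B: 11/29 differ, p = 0.379, d = 0.529.
A–C: 4/29 differ, p = 0.138, d = 0.152.
B–C: 9/29 differ, p = 0.310, d = 0.401.
The smallest distance is between A and C.

A and C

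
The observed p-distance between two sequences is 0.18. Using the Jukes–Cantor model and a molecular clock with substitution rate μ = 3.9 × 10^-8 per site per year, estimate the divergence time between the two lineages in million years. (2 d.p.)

2.64

d = −(3/4) ln(1 − 4p/3) = −0.75 ln(1 − 0.24) = −0.75 ln(0.76)
  = −0.75 × (-0.274437) = 0.205828 substitutions/site.
Under a molecular clock d = 2μt, so t = d/(2μ) = 0.205828 / (2 × 3.9 × 10^-8) = 2.64 million years.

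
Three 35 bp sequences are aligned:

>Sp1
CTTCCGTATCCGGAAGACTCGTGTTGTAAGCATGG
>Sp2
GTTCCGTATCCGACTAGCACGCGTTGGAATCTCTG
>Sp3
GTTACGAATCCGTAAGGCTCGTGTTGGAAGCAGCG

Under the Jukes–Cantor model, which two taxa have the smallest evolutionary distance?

Sp1–Sp2: 13/35 differ, p = 0.371, d = 0.513.
Sp1–Sp3: 8/35 differ, p = 0.229, d = 0.273.
Sp2–Sp3: 12/35 differ, p = 0.343, d = 0.458.
The smallest distance is between Sp1 and Sp3.

Sp1 and Sp3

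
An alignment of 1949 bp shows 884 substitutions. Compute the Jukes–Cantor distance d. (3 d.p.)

0.696

p = 884/1949 ≈ 0.453566.
d = −(3/4) ln(1 − 4p/3) = −0.75 ln(1 − 0.604755) = −0.75 ln(0.395245)
  = −0.75 × (-0.928249) = 0.696187 substitutions/site.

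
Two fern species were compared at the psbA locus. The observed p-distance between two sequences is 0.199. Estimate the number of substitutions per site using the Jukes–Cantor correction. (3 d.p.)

0.231

d = −(3/4) ln(1 − 4p/3) = −0.75 ln(1 − 0.265333) = −0.75 ln(0.734667)
  = −0.75 × (-0.308338) = 0.231254 substitutions/site.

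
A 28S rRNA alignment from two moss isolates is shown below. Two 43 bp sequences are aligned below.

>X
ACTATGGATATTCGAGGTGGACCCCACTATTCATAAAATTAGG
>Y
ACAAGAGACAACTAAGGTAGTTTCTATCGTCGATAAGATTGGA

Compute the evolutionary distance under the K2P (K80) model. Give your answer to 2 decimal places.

1.05

Of 43 sites, 16 differences are transitions and 5 are transversions, so P = 16/43 ≈ 0.372093 and Q = 5/43 ≈ 0.116279.
Under the Kimura two-parameter model, d = −½ ln(1 − 2P − Q) − ¼ ln(1 − 2Q).
1 − 2P − Q = 0.139535, giving −½ ln(0.139535) = 0.984720.
1 − 2Q = 0.767442, giving −¼ ln(0.767442) = 0.066173.
d = 0.984720 + 0.066173 = 1.050893.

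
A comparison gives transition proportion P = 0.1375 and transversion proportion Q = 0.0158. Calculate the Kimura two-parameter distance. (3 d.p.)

Under the Kimura two-parameter model, d = −½ ln(1 − 2P − Q) − ¼ ln(1 − 2Q).
1 − 2P − Q = 0.7092, giving −½ ln(0.7092) = 0.171809.
1 − 2Q = 0.9684, giving −¼ ln(0.9684) = 0.008028.
d = 0.171809 + 0.008028 = 0.179837.

0.180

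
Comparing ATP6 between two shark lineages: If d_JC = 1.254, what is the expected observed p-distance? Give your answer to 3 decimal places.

0.609

p = (3/4)(1 − e^(−4d/3)) = 0.75 × (1 − e^(-1.672)) = 0.75 × (1 − 0.187871) = 0.609097.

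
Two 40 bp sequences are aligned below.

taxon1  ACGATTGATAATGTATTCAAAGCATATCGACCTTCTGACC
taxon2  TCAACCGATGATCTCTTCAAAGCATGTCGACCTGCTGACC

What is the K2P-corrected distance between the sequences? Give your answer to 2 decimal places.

0.27

Of 40 sites, 5 differences are transitions and 4 are transversions, so P = 5/40 = 0.125 and Q = 4/40 = 0.1.
Under the Kimura two-parameter model, d = −½ ln(1 − 2P − Q) − ¼ ln(1 − 2Q).
1 − 2P − Q = 0.65, giving −½ ln(0.65) = 0.215391.
1 − 2Q = 0.8, giving −¼ ln(0.8) = 0.055786.
d = 0.215391 + 0.055786 = 0.271177.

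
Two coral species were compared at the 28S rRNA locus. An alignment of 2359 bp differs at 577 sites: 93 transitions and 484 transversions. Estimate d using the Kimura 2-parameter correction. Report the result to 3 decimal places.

0.299

P = 93/2359 ≈ 0.039423 and Q = 484/2359 ≈ 0.205172.
Under the Kimura two-parameter model, d = −½ ln(1 − 2P − Q) − ¼ ln(1 − 2Q).
1 − 2P − Q = 0.715982, giving −½ ln(0.715982) = 0.167050.
1 − 2Q = 0.589656, giving −¼ ln(0.589656) = 0.132054.
d = 0.167050 + 0.132054 = 0.299104.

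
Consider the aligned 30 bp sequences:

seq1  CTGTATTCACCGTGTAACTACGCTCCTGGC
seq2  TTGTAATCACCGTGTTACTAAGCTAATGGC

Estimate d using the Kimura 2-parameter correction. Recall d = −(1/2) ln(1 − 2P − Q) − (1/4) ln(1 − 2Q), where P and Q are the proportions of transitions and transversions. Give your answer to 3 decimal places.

Of 30 sites, 1 differences are transitions and 5 are transversions, so P = 1/30 ≈ 0.033333 and Q = 5/30 ≈ 0.166667.
Under the Kimura two-parameter model, d = −½ ln(1 − 2P − Q) − ¼ ln(1 − 2Q).
1 − 2P − Q = 0.766667, giving −½ ln(0.766667) = 0.132851.
1 − 2Q = 0.666666, giving −¼ ln(0.666666) = 0.101367.
d = 0.132851 + 0.101367 = 0.234218.

0.234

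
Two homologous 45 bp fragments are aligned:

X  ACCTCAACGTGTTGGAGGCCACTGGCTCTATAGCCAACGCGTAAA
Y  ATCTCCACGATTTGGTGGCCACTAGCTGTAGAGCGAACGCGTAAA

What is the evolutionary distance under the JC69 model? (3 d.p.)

The sequences differ at 9 of 45 sites (2, 6, 10, 11, 16, 24, 28, 31, 35), so p = 9/45 = 0.2.
d = −(3/4) ln(1 − 4p/3) = −0.75 ln(1 − 0.266667) = −0.75 ln(0.733333)
  = −0.75 × (-0.310155) = 0.232616 substitutions/site.

0.233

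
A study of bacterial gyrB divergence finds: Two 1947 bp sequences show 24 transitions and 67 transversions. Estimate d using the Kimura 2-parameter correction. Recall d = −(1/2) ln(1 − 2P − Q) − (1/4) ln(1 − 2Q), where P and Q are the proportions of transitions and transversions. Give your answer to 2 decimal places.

P = 24/1947 ≈ 0.012327 and Q = 67/1947 ≈ 0.034412.
Under the Kimura two-parameter model, d = −½ ln(1 − 2P − Q) − ¼ ln(1 − 2Q).
1 − 2P − Q = 0.940934, giving −½ ln(0.940934) = 0.030441.
1 − 2Q = 0.931176, giving −¼ ln(0.931176) = 0.017827.
d = 0.030441 + 0.017827 = 0.048268.

0.05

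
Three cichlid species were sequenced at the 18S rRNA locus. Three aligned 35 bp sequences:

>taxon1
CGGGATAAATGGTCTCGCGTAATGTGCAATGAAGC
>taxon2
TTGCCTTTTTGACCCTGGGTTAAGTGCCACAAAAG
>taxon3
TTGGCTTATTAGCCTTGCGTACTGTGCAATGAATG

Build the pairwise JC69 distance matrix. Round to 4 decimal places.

taxon1–taxon2: 19/35 sites differ → p ≈ 0.542857, d = −0.75 ln(1 − 0.723809) = 0.964997 ≈ 0.9650.
taxon1–taxon3: 11/35 sites differ → p ≈ 0.314286, d = −0.75 ln(1 − 0.419048) = 0.407315 ≈ 0.4073.
taxon2–taxon3: 13/35 sites differ → p ≈ 0.371429, d = −0.75 ln(1 − 0.495239) = 0.512753 ≈ 0.5128.

d(taxon1,taxon2) = 0.9650, d(taxon1,taxon3) = 0.4073, d(taxon2,taxon3) = 0.5128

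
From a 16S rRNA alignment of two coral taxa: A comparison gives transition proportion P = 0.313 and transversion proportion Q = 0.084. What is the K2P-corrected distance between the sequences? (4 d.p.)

0.6649

Under the Kimura two-parameter model, d = −½ ln(1 − 2P − Q) − ¼ ln(1 − 2Q).
1 − 2P − Q = 0.29, giving −½ ln(0.29) = 0.618937.
1 − 2Q = 0.832, giving −¼ ln(0.832) = 0.045981.
d = 0.618937 + 0.045981 = 0.664918.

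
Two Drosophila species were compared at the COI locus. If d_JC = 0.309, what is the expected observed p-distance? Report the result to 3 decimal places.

0.253

p = (3/4)(1 − e^(−4d/3)) = 0.75 × (1 − e^(-0.412)) = 0.75 × (1 − 0.662324) = 0.253257.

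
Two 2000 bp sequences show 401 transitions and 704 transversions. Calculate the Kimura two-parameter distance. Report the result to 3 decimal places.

1.004

P = 401/2000 = 0.2005 and Q = 704/2000 = 0.352.
Under the Kimura two-parameter model, d = −½ ln(1 − 2P − Q) − ¼ ln(1 − 2Q).
1 − 2P − Q = 0.247, giving −½ ln(0.247) = 0.699183.
1 − 2Q = 0.296, giving −¼ ln(0.296) = 0.304349.
d = 0.699183 + 0.304349 = 1.003532.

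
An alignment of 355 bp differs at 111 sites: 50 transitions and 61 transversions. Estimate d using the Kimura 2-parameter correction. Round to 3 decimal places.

P = 50/355 ≈ 0.140845 and Q = 61/355 ≈ 0.171831.
Under the Kimura two-parameter model, d = −½ ln(1 − 2P − Q) − ¼ ln(1 − 2Q).
1 − 2P − Q = 0.546479, giving −½ ln(0.546479) = 0.302130.
1 − 2Q = 0.656338, giving −¼ ln(0.656338) = 0.105270.
d = 0.302130 + 0.105270 = 0.407400.

0.407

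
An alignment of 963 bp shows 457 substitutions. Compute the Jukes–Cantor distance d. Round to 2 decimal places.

p = 457/963 ≈ 0.474559.
d = −(3/4) ln(1 − 4p/3) = −0.75 ln(1 − 0.632745) = −0.75 ln(0.367255)
  = −0.75 × (-1.001699) = 0.751274 substitutions/site.

0.75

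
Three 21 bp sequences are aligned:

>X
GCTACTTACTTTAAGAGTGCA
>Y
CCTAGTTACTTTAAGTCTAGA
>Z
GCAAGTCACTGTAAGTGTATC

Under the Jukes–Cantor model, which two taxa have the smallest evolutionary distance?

X–Y: 6/21 differ, p = 0.286, d = 0.360.
X–Z: 8/21 differ, p = 0.381, d = 0.532.
Y–Z: 7/21 differ, p = 0.333, d = 0.441.
The smallest distance is between X and Y.

X and Y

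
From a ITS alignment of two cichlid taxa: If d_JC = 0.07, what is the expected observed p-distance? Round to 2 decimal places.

0.07

p = (3/4)(1 − e^(−4d/3)) = 0.75 × (1 − e^(-0.093333)) = 0.75 × (1 − 0.910890) = 0.066833.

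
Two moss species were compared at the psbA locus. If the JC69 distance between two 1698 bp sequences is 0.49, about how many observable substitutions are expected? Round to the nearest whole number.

611

Invert JC69: p = (3/4)(1 − e^(−4d/3)) = 0.75 × (1 − e^(-0.653333)) = 0.75 × (1 − 0.520309) = 0.359768.
Expected differing sites = pL ≈ 0.359768 × 1698 = 610.886064 ≈ 611.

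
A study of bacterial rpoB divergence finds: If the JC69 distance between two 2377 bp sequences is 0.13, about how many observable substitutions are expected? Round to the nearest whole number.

284

Invert JC69: p = (3/4)(1 − e^(−4d/3)) = 0.75 × (1 − e^(-0.173333)) = 0.75 × (1 − 0.840858) = 0.119357.
Expected differing sites = pL ≈ 0.119357 × 2377 = 283.711589 ≈ 284.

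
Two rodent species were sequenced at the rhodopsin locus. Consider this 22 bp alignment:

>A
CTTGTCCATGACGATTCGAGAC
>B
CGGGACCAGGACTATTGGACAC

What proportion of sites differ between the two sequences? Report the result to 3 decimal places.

The sequences differ at 7 of 22 positions (sites 2, 3, 5, 9, 13, 17, 20).
p = 7/22 = 0.318181… ≈ 0.318 (to 3 d.p.).

0.318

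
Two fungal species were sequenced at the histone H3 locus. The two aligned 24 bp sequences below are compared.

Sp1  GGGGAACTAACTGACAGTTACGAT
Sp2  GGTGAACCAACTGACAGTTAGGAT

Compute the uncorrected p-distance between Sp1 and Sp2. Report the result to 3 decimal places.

The sequences differ at 3 of 24 positions (sites 3, 8, 21).
p = 3/24 = 0.125.

0.125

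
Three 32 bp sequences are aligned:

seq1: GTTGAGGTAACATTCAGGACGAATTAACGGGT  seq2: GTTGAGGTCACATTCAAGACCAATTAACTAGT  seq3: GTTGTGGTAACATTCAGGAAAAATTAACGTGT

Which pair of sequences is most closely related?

seq1 and seq3

seq1–seq2: 5/32 differ, p = 0.156, d = 0.175.
seq1–seq3: 4/32 differ, p = 0.125, d = 0.137.
seq2–seq3: 7/32 differ, p = 0.219, d = 0.259.
The smallest distance is between seq1 and seq3.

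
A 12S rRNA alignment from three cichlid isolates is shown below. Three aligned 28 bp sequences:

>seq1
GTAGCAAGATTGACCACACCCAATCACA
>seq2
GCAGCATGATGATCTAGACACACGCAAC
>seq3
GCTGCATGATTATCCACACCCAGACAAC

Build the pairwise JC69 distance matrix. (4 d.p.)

seq1–seq2: 12/28 sites differ → p ≈ 0.428571, d = −0.75 ln(1 − 0.571428) = 0.635472 ≈ 0.6355.
seq1–seq3: 9/28 sites differ → p ≈ 0.321429, d = −0.75 ln(1 − 0.428572) = 0.419713 ≈ 0.4197.
seq2–seq3: 7/28 sites differ → p = 0.25, d = −0.75 ln(1 − 0.333333) = 0.304098 ≈ 0.3041.

d(seq1,seq2) = 0.6355, d(seq1,seq3) = 0.4197, d(seq2,seq3) = 0.3041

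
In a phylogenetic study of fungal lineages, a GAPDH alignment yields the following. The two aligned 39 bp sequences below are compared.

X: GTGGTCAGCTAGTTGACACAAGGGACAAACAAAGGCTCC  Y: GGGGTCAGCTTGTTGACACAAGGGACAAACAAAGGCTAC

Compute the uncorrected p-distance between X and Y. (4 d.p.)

0.0769

The sequences differ at 3 of 39 positions (sites 2, 11, 38).
p = 3/39 = 0.076923… ≈ 0.0769 (to 4 d.p.).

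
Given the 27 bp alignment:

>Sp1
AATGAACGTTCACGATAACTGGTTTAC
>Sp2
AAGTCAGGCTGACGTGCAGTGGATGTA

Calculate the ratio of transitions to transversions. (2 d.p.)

0.08

Transitions are A↔G and C↔T; transversions are all other mismatches.
Transitions: 1. Transversions: 13.
R = 1/13 = 0.076923… ≈ 0.08 (to 2 d.p.).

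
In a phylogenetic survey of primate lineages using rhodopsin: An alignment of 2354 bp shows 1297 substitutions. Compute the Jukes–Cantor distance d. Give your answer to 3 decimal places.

p = 1297/2354 ≈ 0.550977.
d = −(3/4) ln(1 − 4p/3) = −0.75 ln(1 − 0.734636) = −0.75 ln(0.265364)
  = −0.75 × (-1.326653) = 0.994990 substitutions/site.

0.995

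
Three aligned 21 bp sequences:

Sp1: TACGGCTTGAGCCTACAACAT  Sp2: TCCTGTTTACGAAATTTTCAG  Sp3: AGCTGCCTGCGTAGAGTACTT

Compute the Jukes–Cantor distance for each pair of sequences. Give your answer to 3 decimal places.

Sp1–Sp2: 13/21 sites differ → p ≈ 0.619048, d = −0.75 ln(1 − 0.825397) = 1.308930 ≈ 1.309.
Sp1–Sp3: 11/21 sites differ → p ≈ 0.52381, d = −0.75 ln(1 − 0.698413) = 0.899023 ≈ 0.899.
Sp2–Sp3: 12/21 sites differ → p ≈ 0.571429, d = −0.75 ln(1 − 0.761905) = 1.076314 ≈ 1.076.

d(Sp1,Sp2) = 1.309, d(Sp1,Sp3) = 0.899, d(Sp2,Sp3) = 1.076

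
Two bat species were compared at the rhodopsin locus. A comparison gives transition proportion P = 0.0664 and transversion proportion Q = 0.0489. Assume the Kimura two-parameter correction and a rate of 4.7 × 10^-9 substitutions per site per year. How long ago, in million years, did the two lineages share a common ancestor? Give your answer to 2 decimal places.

13.40

Under the Kimura two-parameter model, d = −½ ln(1 − 2P − Q) − ¼ ln(1 − 2Q).
1 − 2P − Q = 0.8183, giving −½ ln(0.8183) = 0.100263.
1 − 2Q = 0.9022, giving −¼ ln(0.9022) = 0.025730.
d = 0.100263 + 0.025730 = 0.125993.
Under a molecular clock d = 2μt, so t = d/(2μ) = 0.125993 / (2 × 4.7 × 10^-9) = 13.40 million years.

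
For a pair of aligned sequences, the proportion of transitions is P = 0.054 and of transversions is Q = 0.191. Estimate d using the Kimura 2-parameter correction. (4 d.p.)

0.2979

Under the Kimura two-parameter model, d = −½ ln(1 − 2P − Q) − ¼ ln(1 − 2Q).
1 − 2P − Q = 0.701, giving −½ ln(0.701) = 0.177624.
1 − 2Q = 0.618, giving −¼ ln(0.618) = 0.120317.
d = 0.177624 + 0.120317 = 0.297941.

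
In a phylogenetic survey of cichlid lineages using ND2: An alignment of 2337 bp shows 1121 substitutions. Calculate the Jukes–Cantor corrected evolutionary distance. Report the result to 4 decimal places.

0.7653

p = 1121/2337 ≈ 0.479675.
d = −(3/4) ln(1 − 4p/3) = −0.75 ln(1 − 0.639567) = −0.75 ln(0.360433)
  = −0.75 × (-1.020449) = 0.765337 substitutions/site.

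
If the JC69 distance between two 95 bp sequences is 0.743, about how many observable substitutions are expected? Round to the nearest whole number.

45

Invert JC69: p = (3/4)(1 − e^(−4d/3)) = 0.75 × (1 − e^(-0.990667)) = 0.75 × (1 − 0.371329) = 0.471503.
Expected differing sites = pL ≈ 0.471503 × 95 = 44.792785 ≈ 45.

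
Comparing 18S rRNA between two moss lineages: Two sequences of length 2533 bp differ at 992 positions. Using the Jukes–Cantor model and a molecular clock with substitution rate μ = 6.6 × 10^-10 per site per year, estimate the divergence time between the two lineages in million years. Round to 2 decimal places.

419.61

p = 992/2533 ≈ 0.39163.
d = −(3/4) ln(1 − 4p/3) = −0.75 ln(1 − 0.522173) = −0.75 ln(0.477827)
  = −0.75 × (-0.738507) = 0.553880 substitutions/site.
Under a molecular clock d = 2μt, so t = d/(2μ) = 0.553880 / (2 × 6.6 × 10^-10) = 419.61 million years.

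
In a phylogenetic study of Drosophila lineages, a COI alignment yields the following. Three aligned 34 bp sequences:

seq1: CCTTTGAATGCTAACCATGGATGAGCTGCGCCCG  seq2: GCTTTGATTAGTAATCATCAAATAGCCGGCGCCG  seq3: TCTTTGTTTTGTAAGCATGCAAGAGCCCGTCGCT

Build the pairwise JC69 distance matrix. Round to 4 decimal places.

d(seq1,seq2) = 0.5347, d(seq1,seq3) = 0.5972, d(seq2,seq3) = 0.4770

seq1–seq2: 13/34 sites differ → p ≈ 0.382353, d = −0.75 ln(1 − 0.509804) = 0.534712 ≈ 0.5347.
seq1–seq3: 14/34 sites differ → p ≈ 0.411765, d = −0.75 ln(1 − 0.54902) = 0.597249 ≈ 0.5972.
seq2–seq3: 12/34 sites differ → p ≈ 0.352941, d = −0.75 ln(1 − 0.470588) = 0.476991 ≈ 0.4770.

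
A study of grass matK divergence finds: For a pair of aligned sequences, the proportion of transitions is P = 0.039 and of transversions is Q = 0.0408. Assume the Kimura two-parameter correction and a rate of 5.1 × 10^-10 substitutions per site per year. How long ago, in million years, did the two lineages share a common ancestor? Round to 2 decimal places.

Under the Kimura two-parameter model, d = −½ ln(1 − 2P − Q) − ¼ ln(1 − 2Q).
1 − 2P − Q = 0.8812, giving −½ ln(0.8812) = 0.063235.
1 − 2Q = 0.9184, giving −¼ ln(0.9184) = 0.021281.
d = 0.063235 + 0.021281 = 0.084516.
Under a molecular clock d = 2μt, so t = d/(2μ) = 0.084516 / (2 × 5.1 × 10^-10) = 82.86 million years.

82.86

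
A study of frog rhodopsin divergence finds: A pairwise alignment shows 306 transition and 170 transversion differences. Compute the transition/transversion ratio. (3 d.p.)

1.800

R = 306/170 = 1.800.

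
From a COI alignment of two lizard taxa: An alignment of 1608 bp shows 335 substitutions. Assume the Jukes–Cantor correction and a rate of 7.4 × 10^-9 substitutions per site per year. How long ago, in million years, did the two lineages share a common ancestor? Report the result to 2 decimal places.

16.49

p = 335/1608 ≈ 0.208333.
d = −(3/4) ln(1 − 4p/3) = −0.75 ln(1 − 0.277777) = −0.75 ln(0.722223)
  = −0.75 × (-0.325421) = 0.244066 substitutions/site.
Under a molecular clock d = 2μt, so t = d/(2μ) = 0.244066 / (2 × 7.4 × 10^-9) = 16.49 million years.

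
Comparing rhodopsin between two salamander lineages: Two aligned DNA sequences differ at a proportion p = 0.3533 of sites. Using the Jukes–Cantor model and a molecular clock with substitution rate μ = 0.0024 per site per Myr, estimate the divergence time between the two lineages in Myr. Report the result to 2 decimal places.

99.51

d = −(3/4) ln(1 − 4p/3) = −0.75 ln(1 − 0.471067) = −0.75 ln(0.528933)
  = −0.75 × (-0.636894) = 0.477671 substitutions/site.
Under a molecular clock d = 2μt, so t = d/(2μ) = 0.477671 / (2 × 0.0024) = 99.51 Myr.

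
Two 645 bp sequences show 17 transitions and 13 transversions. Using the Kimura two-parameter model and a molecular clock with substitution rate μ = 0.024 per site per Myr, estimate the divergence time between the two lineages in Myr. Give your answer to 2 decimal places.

P = 17/645 ≈ 0.026357 and Q = 13/645 ≈ 0.020155.
Under the Kimura two-parameter model, d = −½ ln(1 − 2P − Q) − ¼ ln(1 − 2Q).
1 − 2P − Q = 0.927131, giving −½ ln(0.927131) = 0.037830.
1 − 2Q = 0.95969, giving −¼ ln(0.95969) = 0.010286.
d = 0.037830 + 0.010286 = 0.048116.
Under a molecular clock d = 2μt, so t = d/(2μ) = 0.048116 / (2 × 0.024) = 1.00 Myr.

1.00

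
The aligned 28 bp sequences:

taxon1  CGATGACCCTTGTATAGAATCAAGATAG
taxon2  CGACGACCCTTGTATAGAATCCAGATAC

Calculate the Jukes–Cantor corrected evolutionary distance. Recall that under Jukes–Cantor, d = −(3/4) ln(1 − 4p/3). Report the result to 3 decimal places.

The sequences differ at 3 of 28 sites (4, 22, 28), so p = 3/28 ≈ 0.107143.
d = −(3/4) ln(1 − 4p/3) = −0.75 ln(1 − 0.142857) = −0.75 ln(0.857143)
  = −0.75 × (-0.154151) = 0.115613 substitutions/site.

0.116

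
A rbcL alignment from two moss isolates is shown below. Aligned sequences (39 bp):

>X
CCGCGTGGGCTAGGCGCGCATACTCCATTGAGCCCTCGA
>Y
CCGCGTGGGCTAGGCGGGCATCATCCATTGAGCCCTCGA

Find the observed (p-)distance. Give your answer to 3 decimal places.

The sequences differ at 3 of 39 positions (sites 17, 22, 23).
p = 3/39 = 0.076923… ≈ 0.077 (to 3 d.p.).

0.077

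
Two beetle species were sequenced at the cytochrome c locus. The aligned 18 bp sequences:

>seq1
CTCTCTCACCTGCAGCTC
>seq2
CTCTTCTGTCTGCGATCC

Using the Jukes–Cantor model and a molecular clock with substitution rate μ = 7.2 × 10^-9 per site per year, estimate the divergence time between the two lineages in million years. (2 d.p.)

57.22

The sequences differ at 9 of 18 sites (5, 6, 7, 8, 9, 14, 15, 16, 17), so p = 9/18 = 0.5.
d = −(3/4) ln(1 − 4p/3) = −0.75 ln(1 − 0.666667) = −0.75 ln(0.333333)
  = −0.75 × (-1.098613) = 0.823960 substitutions/site.
Under a molecular clock d = 2μt, so t = d/(2μ) = 0.823960 / (2 × 7.2 × 10^-9) = 57.22 million years.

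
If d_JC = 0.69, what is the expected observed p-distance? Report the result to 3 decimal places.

0.451

p = (3/4)(1 − e^(−4d/3)) = 0.75 × (1 − e^(-0.92)) = 0.75 × (1 − 0.398519) = 0.451111.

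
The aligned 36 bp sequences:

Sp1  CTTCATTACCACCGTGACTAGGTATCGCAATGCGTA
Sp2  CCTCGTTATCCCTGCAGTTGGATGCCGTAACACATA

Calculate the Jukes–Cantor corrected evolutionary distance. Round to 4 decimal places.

0.7449

The sequences differ at 17 of 36 sites, so p = 17/36 ≈ 0.472222.
d = −(3/4) ln(1 − 4p/3) = −0.75 ln(1 − 0.629629) = −0.75 ln(0.370371)
  = −0.75 × (-0.993250) = 0.744938 substitutions/site.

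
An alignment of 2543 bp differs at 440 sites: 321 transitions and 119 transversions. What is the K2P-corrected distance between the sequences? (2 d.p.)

P = 321/2543 ≈ 0.126229 and Q = 119/2543 ≈ 0.046795.
Under the Kimura two-parameter model, d = −½ ln(1 − 2P − Q) − ¼ ln(1 − 2Q).
1 − 2P − Q = 0.700747, giving −½ ln(0.700747) = 0.177804.
1 − 2Q = 0.90641, giving −¼ ln(0.90641) = 0.024566.
d = 0.177804 + 0.024566 = 0.202370.

0.20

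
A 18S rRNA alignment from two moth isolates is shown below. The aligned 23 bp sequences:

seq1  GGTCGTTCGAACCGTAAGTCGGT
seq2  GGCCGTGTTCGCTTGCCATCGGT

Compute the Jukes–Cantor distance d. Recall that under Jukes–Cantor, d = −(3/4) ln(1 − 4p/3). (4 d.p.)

0.8922

The sequences differ at 12 of 23 sites, so p = 12/23 ≈ 0.521739.
d = −(3/4) ln(1 − 4p/3) = −0.75 ln(1 − 0.695652) = −0.75 ln(0.304348)
  = −0.75 × (-1.189583) = 0.892187 substitutions/site.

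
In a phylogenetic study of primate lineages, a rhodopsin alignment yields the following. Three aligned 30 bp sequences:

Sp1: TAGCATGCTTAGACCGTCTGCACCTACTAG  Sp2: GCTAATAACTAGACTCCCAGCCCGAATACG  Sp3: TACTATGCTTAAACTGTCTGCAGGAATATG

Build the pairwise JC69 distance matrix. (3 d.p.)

d(Sp1,Sp2) = 1.057, d(Sp1,Sp3) = 0.441, d(Sp2,Sp3) = 0.730

Sp1–Sp2: 17/30 sites differ → p ≈ 0.566667, d = −0.75 ln(1 − 0.755556) = 1.056577 ≈ 1.057.
Sp1–Sp3: 10/30 sites differ → p ≈ 0.333333, d = −0.75 ln(1 − 0.444444) = 0.440839 ≈ 0.441.
Sp2–Sp3: 14/30 sites differ → p ≈ 0.466667, d = −0.75 ln(1 − 0.622223) = 0.730088 ≈ 0.730.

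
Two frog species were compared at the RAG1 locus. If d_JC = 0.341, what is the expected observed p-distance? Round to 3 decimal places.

0.274

p = (3/4)(1 − e^(−4d/3)) = 0.75 × (1 − e^(-0.454667)) = 0.75 × (1 − 0.634659) = 0.274006.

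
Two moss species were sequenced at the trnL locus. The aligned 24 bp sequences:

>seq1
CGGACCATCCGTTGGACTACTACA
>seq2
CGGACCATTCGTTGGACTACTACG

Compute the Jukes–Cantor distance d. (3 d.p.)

0.088

The sequences differ at 2 of 24 sites (9, 24), so p = 2/24 ≈ 0.083333.
d = −(3/4) ln(1 − 4p/3) = −0.75 ln(1 − 0.111111) = −0.75 ln(0.888889)
  = −0.75 × (-0.117783) = 0.088337 substitutions/site.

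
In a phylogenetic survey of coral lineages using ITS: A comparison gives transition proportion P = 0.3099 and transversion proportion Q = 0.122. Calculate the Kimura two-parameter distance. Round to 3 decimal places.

0.747

Under the Kimura two-parameter model, d = −½ ln(1 − 2P − Q) − ¼ ln(1 − 2Q).
1 − 2P − Q = 0.2582, giving −½ ln(0.2582) = 0.677010.
1 − 2Q = 0.756, giving −¼ ln(0.756) = 0.069928.
d = 0.677010 + 0.069928 = 0.746938.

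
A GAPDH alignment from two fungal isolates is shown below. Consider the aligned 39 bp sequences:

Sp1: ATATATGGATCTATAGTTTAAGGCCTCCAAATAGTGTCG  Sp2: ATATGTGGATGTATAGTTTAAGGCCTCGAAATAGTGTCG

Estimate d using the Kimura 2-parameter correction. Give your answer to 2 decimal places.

0.08

Of 39 sites, 1 differences are transitions and 2 are transversions, so P = 1/39 ≈ 0.025641 and Q = 2/39 ≈ 0.051282.
Under the Kimura two-parameter model, d = −½ ln(1 − 2P − Q) − ¼ ln(1 − 2Q).
1 − 2P − Q = 0.897436, giving −½ ln(0.897436) = 0.054107.
1 − 2Q = 0.897436, giving −¼ ln(0.897436) = 0.027053.
d = 0.054107 + 0.027053 = 0.081160.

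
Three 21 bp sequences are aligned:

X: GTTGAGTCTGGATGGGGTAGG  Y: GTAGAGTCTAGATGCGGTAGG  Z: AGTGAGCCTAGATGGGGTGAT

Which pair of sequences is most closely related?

X and Y

X–Y: 3/21 differ, p = 0.143, d = 0.158.
X–Z: 7/21 differ, p = 0.333, d = 0.441.
Y–Z: 8/21 differ, p = 0.381, d = 0.532.
The smallest distance is between X and Y.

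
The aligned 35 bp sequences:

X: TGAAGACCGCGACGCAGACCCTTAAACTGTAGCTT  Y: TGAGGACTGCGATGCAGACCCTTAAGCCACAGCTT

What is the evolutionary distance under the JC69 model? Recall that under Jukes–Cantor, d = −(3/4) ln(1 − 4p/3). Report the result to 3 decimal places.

The sequences differ at 7 of 35 sites (4, 8, 13, 26, 28, 29, 30), so p = 7/35 = 0.2.
d = −(3/4) ln(1 − 4p/3) = −0.75 ln(1 − 0.266667) = −0.75 ln(0.733333)
  = −0.75 × (-0.310155) = 0.232616 substitutions/site.

0.233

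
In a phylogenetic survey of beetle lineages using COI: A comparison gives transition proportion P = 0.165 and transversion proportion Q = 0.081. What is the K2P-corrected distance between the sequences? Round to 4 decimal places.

0.3088

Under the Kimura two-parameter model, d = −½ ln(1 − 2P − Q) − ¼ ln(1 − 2Q).
1 − 2P − Q = 0.589, giving −½ ln(0.589) = 0.264665.
1 − 2Q = 0.838, giving −¼ ln(0.838) = 0.044184.
d = 0.264665 + 0.044184 = 0.308849.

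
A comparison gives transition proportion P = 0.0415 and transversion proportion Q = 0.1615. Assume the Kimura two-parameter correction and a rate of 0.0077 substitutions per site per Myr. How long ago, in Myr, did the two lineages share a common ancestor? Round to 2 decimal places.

15.44

Under the Kimura two-parameter model, d = −½ ln(1 − 2P − Q) − ¼ ln(1 − 2Q).
1 − 2P − Q = 0.7555, giving −½ ln(0.7555) = 0.140188.
1 − 2Q = 0.677, giving −¼ ln(0.677) = 0.097521.
d = 0.140188 + 0.097521 = 0.237709.
Under a molecular clock d = 2μt, so t = d/(2μ) = 0.237709 / (2 × 0.0077) = 15.44 Myr.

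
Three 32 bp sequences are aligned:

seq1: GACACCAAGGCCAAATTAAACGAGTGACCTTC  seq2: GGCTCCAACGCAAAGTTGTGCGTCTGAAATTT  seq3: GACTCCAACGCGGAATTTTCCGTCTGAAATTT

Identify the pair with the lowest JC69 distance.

seq1–seq2: 13/32 differ, p = 0.406, d = 0.585.
seq1–seq3: 12/32 differ, p = 0.375, d = 0.520.
seq2–seq3: 6/32 differ, p = 0.188, d = 0.216.
The smallest distance is between seq2 and seq3.

seq2 and seq3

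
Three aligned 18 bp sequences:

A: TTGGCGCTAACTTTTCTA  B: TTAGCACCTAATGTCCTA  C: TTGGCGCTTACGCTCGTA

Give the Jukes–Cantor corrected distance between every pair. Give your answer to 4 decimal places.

d(A,B) = 0.5482, d(A,C) = 0.3470, d(B,C) = 0.5482

A–B: 7/18 sites differ → p ≈ 0.388889, d = −0.75 ln(1 − 0.518519) = 0.548166 ≈ 0.5482.
A–C: 5/18 sites differ → p ≈ 0.277778, d = −0.75 ln(1 − 0.370371) = 0.346968 ≈ 0.3470.
B–C: 7/18 sites differ → p ≈ 0.388889, d = −0.75 ln(1 − 0.518519) = 0.548166 ≈ 0.5482.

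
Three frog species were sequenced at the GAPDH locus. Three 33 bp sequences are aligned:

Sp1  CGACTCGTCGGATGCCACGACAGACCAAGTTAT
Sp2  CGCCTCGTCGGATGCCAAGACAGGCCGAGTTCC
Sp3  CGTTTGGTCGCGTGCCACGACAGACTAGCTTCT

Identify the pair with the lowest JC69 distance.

Sp1 and Sp2

Sp1–Sp2: 6/33 differ, p = 0.182, d = 0.208.
Sp1–Sp3: 9/33 differ, p = 0.273, d = 0.339.
Sp2–Sp3: 12/33 differ, p = 0.364, d = 0.497.
The smallest distance is between Sp1 and Sp2.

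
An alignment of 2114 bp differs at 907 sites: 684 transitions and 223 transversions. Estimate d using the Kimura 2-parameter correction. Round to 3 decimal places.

0.758

P = 684/2114 ≈ 0.323557 and Q = 223/2114 ≈ 0.105487.
Under the Kimura two-parameter model, d = −½ ln(1 − 2P − Q) − ¼ ln(1 − 2Q).
1 − 2P − Q = 0.247399, giving −½ ln(0.247399) = 0.698376.
1 − 2Q = 0.789026, giving −¼ ln(0.789026) = 0.059239.
d = 0.698376 + 0.059239 = 0.757615.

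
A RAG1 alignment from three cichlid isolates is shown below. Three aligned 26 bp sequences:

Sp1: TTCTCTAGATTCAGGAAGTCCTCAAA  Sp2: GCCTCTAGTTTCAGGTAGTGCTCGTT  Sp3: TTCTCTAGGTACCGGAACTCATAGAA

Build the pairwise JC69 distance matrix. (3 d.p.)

d(Sp1,Sp2) = 0.396, d(Sp1,Sp3) = 0.334, d(Sp2,Sp3) = 0.717

Sp1–Sp2: 8/26 sites differ → p ≈ 0.307692, d = −0.75 ln(1 − 0.410256) = 0.396050 ≈ 0.396.
Sp1–Sp3: 7/26 sites differ → p ≈ 0.269231, d = −0.75 ln(1 − 0.358975) = 0.333515 ≈ 0.334.
Sp2–Sp3: 12/26 sites differ → p ≈ 0.461538, d = −0.75 ln(1 − 0.615384) = 0.716632 ≈ 0.717.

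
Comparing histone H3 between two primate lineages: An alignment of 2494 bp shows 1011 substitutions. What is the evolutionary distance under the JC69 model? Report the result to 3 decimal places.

p = 1011/2494 ≈ 0.405373.
d = −(3/4) ln(1 − 4p/3) = −0.75 ln(1 − 0.540497) = −0.75 ln(0.459503)
  = −0.75 × (-0.777610) = 0.583208 substitutions/site.

0.583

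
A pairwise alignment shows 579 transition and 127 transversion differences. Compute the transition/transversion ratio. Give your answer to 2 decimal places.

R = 579/127 = 4.559055… ≈ 4.56 (to 2 d.p.).

4.56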